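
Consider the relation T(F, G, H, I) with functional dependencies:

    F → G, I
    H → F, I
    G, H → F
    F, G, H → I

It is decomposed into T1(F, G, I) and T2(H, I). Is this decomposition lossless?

Common attributes: T1 ∩ T2 = {I}.
No dependency enlarges {I}, so (I)⁺ = {I}.
The closure contains neither all of T1 = {F, G, I} nor all of T2 = {H, I}, so the common attributes are not a superkey of either fragment. The join is lossy.

No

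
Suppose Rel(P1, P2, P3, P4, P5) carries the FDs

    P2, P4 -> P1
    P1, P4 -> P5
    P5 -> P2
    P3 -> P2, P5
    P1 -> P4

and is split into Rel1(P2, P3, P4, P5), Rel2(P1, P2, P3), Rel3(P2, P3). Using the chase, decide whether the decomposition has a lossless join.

Chase test. Columns are P1, P2, P3, P4, P5; row i has aⱼ where attribute j ∈ Reli, else bᵢⱼ.
Initial tableau (one row per fragment):
  row 1: b11 a2 a3 a4 a5
  row 2: a1 a2 a3 b24 b25
  row 3: b31 a2 a3 b34 b35
Rows 1 and 2 agree on P3; apply P3→P2, P5 and equate their P2, P5 entries.
Rows 1 and 3 agree on P3; apply P3→P2, P5 and equate their P2, P5 entries.
No row becomes fully distinguished — the join is lossy.

No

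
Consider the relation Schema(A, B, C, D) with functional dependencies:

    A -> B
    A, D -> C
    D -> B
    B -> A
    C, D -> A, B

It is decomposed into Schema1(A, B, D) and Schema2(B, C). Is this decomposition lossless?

Common attributes: Schema1 ∩ Schema2 = {B}.
Closure of {B}: B → A applies, adding A. So (B)⁺ = {A, B}.
The closure contains neither all of Schema1 = {A, B, D} nor all of Schema2 = {B, C}, so the common attributes are not a superkey of either fragment. The join is lossy.

No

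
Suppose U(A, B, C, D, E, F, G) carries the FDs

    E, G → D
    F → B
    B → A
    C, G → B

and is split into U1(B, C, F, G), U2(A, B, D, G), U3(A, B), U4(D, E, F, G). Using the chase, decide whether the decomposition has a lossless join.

Chase test. Columns are A, B, C, D, E, F, G; row i has aⱼ where attribute j ∈ Ui, else bᵢⱼ.
Initial tableau (one row per fragment):
  row 1: b11 a2 a3 b14 b15 a6 a7
  row 2: a1 a2 b23 a4 b25 b26 a7
  row 3: a1 a2 b33 b34 b35 b36 b37
  row 4: b41 b42 b43 a4 a5 a6 a7
Rows 1 and 4 agree on F; apply F→B and equate their B entries.
Rows 1 and 2 agree on B; apply B→A and equate their A entries.
Rows 1 and 4 agree on B; apply B→A and equate their A entries.
No row becomes fully distinguished — the join is lossy.

No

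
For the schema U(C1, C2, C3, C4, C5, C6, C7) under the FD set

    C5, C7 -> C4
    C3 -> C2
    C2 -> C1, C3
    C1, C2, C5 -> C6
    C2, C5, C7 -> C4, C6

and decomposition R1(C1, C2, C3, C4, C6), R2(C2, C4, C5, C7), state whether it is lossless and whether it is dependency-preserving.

Lossless test: (C2, C4)⁺ = {C1, C2, C3, C4}, which is a superkey of neither fragment — lossy.
Dependency preservation: the restricted closure of {C1, C2, C5} across the fragments never reaches {C6}, so C1, C2, C5 → C6 cannot be enforced without a join — not preserved.

lossy and not dependency-preserving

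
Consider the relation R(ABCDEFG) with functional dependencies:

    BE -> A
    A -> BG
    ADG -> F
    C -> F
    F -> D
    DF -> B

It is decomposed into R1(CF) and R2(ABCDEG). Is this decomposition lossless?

Common attributes: R1 ∩ R2 = {C}.
Closure of {C}: C → F applies, adding F; F → D applies, adding D; DF → B applies, adding B. So (C)⁺ = {BCDF}.
This closure contains every attribute of R1, so R1 ∩ R2 → R1. The join is lossless.

Yes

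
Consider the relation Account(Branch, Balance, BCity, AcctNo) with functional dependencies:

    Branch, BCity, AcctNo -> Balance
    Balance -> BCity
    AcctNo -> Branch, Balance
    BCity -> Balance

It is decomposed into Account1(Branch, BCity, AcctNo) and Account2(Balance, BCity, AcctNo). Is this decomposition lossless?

Common attributes: Account1 ∩ Account2 = {BCity, AcctNo}.
Closure of {BCity, AcctNo}: AcctNo → Branch, Balance applies, adding Branch, Balance. So (BCity, AcctNo)⁺ = {Branch, Balance, BCity, AcctNo}.
This closure contains every attribute of Account1, so Account1 ∩ Account2 → Account1. The join is lossless.

Yes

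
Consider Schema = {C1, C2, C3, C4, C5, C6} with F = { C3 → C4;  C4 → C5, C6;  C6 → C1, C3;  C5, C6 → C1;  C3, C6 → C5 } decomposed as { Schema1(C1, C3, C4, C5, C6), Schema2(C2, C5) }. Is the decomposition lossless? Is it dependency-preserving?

Lossless test: (C5)⁺ = {C5}, which is a superkey of neither fragment — lossy.
Dependency preservation: every FD's attributes lie within a single fragment, so each can be enforced locally — preserved.

lossy but dependency-preserving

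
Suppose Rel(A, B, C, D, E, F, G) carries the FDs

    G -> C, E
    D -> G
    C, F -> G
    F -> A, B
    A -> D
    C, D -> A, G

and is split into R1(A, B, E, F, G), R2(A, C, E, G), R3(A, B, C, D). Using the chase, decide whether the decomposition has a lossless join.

Yes

Chase test. Columns are A, B, C, D, E, F, G; row i has aⱼ where attribute j ∈ Ri, else bᵢⱼ.
Initial tableau (one row per fragment):
  row 1: a1 a2 b13 b14 a5 a6 a7
  row 2: a1 b22 a3 b24 a5 b26 a7
  row 3: a1 a2 a3 a4 b35 b36 b37
Rows 1 and 2 agree on G; apply G→C, E and equate their C, E entries.
Rows 1 and 2 agree on A; apply A→D and equate their D entries.
Rows 1 and 3 agree on A; apply A→D and equate their D entries.
Rows 1 and 3 agree on C, D; apply C, D→A, G and equate their A, G entries.
Rows 1 and 3 agree on G; apply G→C, E and equate their C, E entries.
Row 1 is now all distinguished symbols — the join is lossless.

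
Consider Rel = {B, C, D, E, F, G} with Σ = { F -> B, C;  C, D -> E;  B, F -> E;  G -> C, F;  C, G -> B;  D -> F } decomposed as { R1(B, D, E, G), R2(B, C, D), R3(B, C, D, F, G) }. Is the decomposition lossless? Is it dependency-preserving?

Lossless test (chase): Rows 2 and 3 agree on C, D; apply C, D→E and equate their E entries. Rows 1 and 3 agree on G; apply G→C, F and equate their C, F entries. Rows 1 and 2 agree on D; apply D→F and equate their F entries. Rows 1 and 2 agree on C, D; apply C, D→E and equate their E entries. Row 1 is now all distinguished symbols — the join is lossless.
Dependency preservation: the restricted closure of {B, F} across the fragments never reaches {E}, so B, F → E cannot be enforced without a join — not preserved.

lossless but not dependency-preserving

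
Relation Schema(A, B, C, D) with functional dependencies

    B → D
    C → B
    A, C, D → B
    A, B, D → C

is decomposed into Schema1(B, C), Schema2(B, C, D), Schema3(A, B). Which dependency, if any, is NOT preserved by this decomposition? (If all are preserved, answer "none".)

Check A, B, D → C: no single fragment contains all of {A, B, C, D}, and the restricted closure of {A, B, D} across the fragments never reaches {C}.
B → D is preserved.
C → B is preserved.
A, C, D → B is preserved.

A, B, D → C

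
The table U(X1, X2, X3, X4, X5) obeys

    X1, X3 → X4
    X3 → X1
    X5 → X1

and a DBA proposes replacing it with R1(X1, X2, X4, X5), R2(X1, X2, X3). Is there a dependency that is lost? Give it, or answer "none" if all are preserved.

X1, X3 → X4

Check X1, X3 → X4: no single fragment contains all of {X1, X3, X4}, and the restricted closure of {X1, X3} across the fragments never reaches {X4}.
X3 → X1 is preserved.
X5 → X1 is preserved.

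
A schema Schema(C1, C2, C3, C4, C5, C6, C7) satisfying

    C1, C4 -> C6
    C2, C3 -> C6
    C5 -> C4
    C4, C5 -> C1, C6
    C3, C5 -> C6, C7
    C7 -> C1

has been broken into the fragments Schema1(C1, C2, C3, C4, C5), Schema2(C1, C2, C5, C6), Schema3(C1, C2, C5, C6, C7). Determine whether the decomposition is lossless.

No

Chase test. Columns are C1, C2, C3, C4, C5, C6, C7; row i has aⱼ where attribute j ∈ Schemai, else bᵢⱼ.
Initial tableau (one row per fragment):
  row 1: a1 a2 a3 a4 a5 b16 b17
  row 2: a1 a2 b23 b24 a5 a6 b27
  row 3: a1 a2 b33 b34 a5 a6 a7
Rows 1 and 2 agree on C5; apply C5→C4 and equate their C4 entries.
Rows 1 and 3 agree on C5; apply C5→C4 and equate their C4 entries.
Rows 1 and 2 agree on C4, C5; apply C4, C5→C1, C6 and equate their C1, C6 entries.
No row becomes fully distinguished — the join is lossy.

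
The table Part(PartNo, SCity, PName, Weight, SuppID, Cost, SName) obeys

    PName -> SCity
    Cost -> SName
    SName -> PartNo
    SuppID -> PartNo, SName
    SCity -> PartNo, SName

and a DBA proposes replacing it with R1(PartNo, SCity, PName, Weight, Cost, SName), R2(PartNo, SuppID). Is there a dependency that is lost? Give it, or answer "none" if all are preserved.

Check SuppID → PartNo, SName: no single fragment contains all of {PartNo, SuppID, SName}, and the restricted closure of {SuppID} across the fragments never reaches {PartNo, SName}.
PName → SCity is preserved.
Cost → SName is preserved.
SName → PartNo is preserved.
SCity → PartNo, SName is preserved.

SuppID -> PartNo, SName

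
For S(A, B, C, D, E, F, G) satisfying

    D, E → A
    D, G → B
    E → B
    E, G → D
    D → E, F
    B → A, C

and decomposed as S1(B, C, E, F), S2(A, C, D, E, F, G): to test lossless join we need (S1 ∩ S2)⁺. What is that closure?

S1 ∩ S2 = {C, E, F}.
E → B applies, adding B
B → A, C applies, adding A
Closure: {A, B, C, E, F}.

A, B, C, E, F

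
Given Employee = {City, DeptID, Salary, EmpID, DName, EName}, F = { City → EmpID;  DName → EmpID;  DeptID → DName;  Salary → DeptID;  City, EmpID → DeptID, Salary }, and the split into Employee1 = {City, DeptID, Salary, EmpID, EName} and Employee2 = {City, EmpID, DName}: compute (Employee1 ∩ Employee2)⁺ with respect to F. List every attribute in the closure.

Employee1 ∩ Employee2 = {City, EmpID}.
City, EmpID → DeptID, Salary applies, adding DeptID, Salary
DeptID → DName applies, adding DName
Closure: {City, DeptID, Salary, EmpID, DName}.

City, DeptID, Salary, EmpID, DName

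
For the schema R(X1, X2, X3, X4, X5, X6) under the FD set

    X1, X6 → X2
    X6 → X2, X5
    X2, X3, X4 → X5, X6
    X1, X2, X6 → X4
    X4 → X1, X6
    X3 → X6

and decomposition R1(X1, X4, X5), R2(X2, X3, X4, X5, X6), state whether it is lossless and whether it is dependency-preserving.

Lossless test: (X4, X5)⁺ = {X1, X2, X4, X5, X6}, which contains all of one fragment — lossless.
Dependency preservation: the restricted closure of {X1, X2, X6} across the fragments never reaches {X4}, so X1, X2, X6 → X4 cannot be enforced without a join — not preserved.

lossless but not dependency-preserving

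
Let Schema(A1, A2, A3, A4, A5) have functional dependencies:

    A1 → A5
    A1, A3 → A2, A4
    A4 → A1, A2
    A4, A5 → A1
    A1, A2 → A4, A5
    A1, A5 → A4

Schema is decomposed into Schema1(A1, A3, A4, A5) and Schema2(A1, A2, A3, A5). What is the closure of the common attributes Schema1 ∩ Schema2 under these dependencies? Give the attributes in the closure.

Schema1 ∩ Schema2 = {A1, A3, A5}.
A1, A3 → A2, A4 applies, adding A2, A4
Closure: {A1, A2, A3, A4, A5}.

A1, A2, A3, A4, A5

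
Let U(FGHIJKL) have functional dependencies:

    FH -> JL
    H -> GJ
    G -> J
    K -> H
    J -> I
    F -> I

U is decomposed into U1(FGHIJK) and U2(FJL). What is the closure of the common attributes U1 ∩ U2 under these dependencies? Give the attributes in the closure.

U1 ∩ U2 = {FJ}.
J → I applies, adding I
Closure: {FIJ}.

FIJ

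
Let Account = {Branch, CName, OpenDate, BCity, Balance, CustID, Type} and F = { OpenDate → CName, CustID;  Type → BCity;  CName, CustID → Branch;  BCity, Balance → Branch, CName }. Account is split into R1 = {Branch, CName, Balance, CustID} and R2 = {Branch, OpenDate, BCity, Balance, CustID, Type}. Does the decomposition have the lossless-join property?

No

Common attributes: R1 ∩ R2 = {Branch, Balance, CustID}.
No dependency enlarges {Branch, Balance, CustID}, so (Branch, Balance, CustID)⁺ = {Branch, Balance, CustID}.
The closure contains neither all of R1 = {Branch, CName, Balance, CustID} nor all of R2 = {Branch, OpenDate, BCity, Balance, CustID, Type}, so the common attributes are not a superkey of either fragment. The join is lossy.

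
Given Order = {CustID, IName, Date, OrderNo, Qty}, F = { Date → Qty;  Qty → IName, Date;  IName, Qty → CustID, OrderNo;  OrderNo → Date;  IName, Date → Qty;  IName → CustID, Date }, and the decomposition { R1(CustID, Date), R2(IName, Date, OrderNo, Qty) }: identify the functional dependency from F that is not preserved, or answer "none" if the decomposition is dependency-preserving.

Date → Qty lies within R2.
Qty → IName, Date lies within R2.
IName, Qty → CustID, OrderNo: restricted closure across fragments reaches CustID, OrderNo.
OrderNo → Date lies within R2.
IName, Date → Qty lies within R2.
IName → CustID, Date: restricted closure across fragments reaches CustID, Date.
Every dependency is enforceable on the fragments, so the decomposition is dependency-preserving.

none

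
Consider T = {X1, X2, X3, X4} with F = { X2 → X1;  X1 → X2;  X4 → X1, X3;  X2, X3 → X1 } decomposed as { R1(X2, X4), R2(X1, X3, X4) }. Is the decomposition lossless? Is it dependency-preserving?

Lossless test: (X4)⁺ = {X1, X2, X3, X4}, which contains all of one fragment — lossless.
Dependency preservation: the restricted closure of {X2} across the fragments never reaches {X1}, so X2 → X1 cannot be enforced without a join — not preserved.

lossless but not dependency-preserving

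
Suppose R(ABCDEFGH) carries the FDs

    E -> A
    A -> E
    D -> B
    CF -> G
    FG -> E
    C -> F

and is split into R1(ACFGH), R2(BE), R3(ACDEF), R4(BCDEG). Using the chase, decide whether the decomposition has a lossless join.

Chase test. Columns are ABCDEFGH; row i has aⱼ where attribute j ∈ Ri, else bᵢⱼ.
Initial tableau (one row per fragment):
  row 1: a1 b12 a3 b14 b15 a6 a7 a8
  row 2: b21 a2 b23 b24 a5 b26 b27 b28
  row 3: a1 b32 a3 a4 a5 a6 b37 b38
  row 4: b41 a2 a3 a4 a5 b46 a7 b48
Rows 2 and 3 agree on E; apply E→A and equate their A entries.
Rows 2 and 4 agree on E; apply E→A and equate their A entries.
Rows 1 and 2 agree on A; apply A→E and equate their E entries.
Rows 3 and 4 agree on D; apply D→B and equate their B entries.
Rows 1 and 3 agree on CF; apply CF→G and equate their G entries.
Rows 1 and 4 agree on C; apply C→F and equate their F entries.
No row becomes fully distinguished — the join is lossy.

No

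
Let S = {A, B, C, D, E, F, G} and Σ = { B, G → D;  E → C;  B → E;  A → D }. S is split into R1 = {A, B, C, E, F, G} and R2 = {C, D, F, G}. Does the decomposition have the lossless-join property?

No

Common attributes: R1 ∩ R2 = {C, F, G}.
No dependency enlarges {C, F, G}, so (C, F, G)⁺ = {C, F, G}.
The closure contains neither all of R1 = {A, B, C, E, F, G} nor all of R2 = {C, D, F, G}, so the common attributes are not a superkey of either fragment. The join is lossy.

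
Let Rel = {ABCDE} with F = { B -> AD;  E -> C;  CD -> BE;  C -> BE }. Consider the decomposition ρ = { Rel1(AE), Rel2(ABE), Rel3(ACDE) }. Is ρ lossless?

Yes

Chase test. Columns are ABCDE; row i has aⱼ where attribute j ∈ Reli, else bᵢⱼ.
Initial tableau (one row per fragment):
  row 1: a1 b12 b13 b14 a5
  row 2: a1 a2 b23 b24 a5
  row 3: a1 b32 a3 a4 a5
Rows 1 and 2 agree on E; apply E→C and equate their C entries.
Rows 1 and 3 agree on E; apply E→C and equate their C entries.
Rows 1 and 2 agree on C; apply C→BE and equate their BE entries.
Rows 1 and 3 agree on C; apply C→BE and equate their BE entries.
Rows 1 and 2 agree on B; apply B→AD and equate their AD entries.
Rows 1 and 3 agree on B; apply B→AD and equate their AD entries.
Row 1 is now all distinguished symbols — the join is lossless.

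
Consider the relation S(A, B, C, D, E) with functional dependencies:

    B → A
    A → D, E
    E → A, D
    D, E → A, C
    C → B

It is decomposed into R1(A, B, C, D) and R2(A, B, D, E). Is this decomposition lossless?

Yes

Common attributes: R1 ∩ R2 = {A, B, D}.
Closure of {A, B, D}: A → D, E applies, adding E; D, E → A, C applies, adding C. So (A, B, D)⁺ = {A, B, C, D, E}.
This closure contains every attribute of R1, so R1 ∩ R2 → R1. The join is lossless.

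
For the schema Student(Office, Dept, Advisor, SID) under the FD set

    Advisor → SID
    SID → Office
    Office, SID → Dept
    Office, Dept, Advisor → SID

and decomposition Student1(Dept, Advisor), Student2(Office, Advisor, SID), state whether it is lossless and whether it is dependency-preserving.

Lossless test: (Advisor)⁺ = {Office, Dept, Advisor, SID}, which contains all of one fragment — lossless.
Dependency preservation: the restricted closure of {Office, SID} across the fragments never reaches {Dept}, so Office, SID → Dept cannot be enforced without a join — not preserved.

lossless but not dependency-preserving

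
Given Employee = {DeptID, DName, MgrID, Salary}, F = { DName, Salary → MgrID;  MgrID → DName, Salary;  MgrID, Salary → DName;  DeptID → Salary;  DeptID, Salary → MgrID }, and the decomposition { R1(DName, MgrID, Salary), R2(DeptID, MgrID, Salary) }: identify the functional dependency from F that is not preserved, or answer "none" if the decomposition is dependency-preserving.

DName, Salary → MgrID lies within R1.
MgrID → DName, Salary lies within R1.
MgrID, Salary → DName lies within R1.
DeptID → Salary lies within R2.
DeptID, Salary → MgrID lies within R2.
Every dependency is enforceable on the fragments, so the decomposition is dependency-preserving.

none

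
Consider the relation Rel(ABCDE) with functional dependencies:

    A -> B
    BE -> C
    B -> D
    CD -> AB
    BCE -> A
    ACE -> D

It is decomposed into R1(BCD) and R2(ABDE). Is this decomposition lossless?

No

Common attributes: R1 ∩ R2 = {BD}.
No dependency enlarges {BD}, so (BD)⁺ = {BD}.
The closure contains neither all of R1 = {BCD} nor all of R2 = {ABDE}, so the common attributes are not a superkey of either fragment. The join is lossy.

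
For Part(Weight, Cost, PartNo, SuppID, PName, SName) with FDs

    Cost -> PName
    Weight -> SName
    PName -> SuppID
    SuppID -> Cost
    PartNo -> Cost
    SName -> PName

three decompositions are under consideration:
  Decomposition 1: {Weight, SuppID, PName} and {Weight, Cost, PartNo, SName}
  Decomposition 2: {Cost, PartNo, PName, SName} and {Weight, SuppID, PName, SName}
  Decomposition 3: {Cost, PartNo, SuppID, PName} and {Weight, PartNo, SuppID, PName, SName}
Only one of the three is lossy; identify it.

Decomposition 2

Decomposition 1: common = {Weight}, closure = {Weight, Cost, SuppID, PName, SName} → lossless.
Decomposition 2: common = {PName, SName}, closure = {Cost, SuppID, PName, SName} → lossy.
Decomposition 3: common = {PartNo, SuppID, PName}, closure = {Cost, PartNo, SuppID, PName} → lossless.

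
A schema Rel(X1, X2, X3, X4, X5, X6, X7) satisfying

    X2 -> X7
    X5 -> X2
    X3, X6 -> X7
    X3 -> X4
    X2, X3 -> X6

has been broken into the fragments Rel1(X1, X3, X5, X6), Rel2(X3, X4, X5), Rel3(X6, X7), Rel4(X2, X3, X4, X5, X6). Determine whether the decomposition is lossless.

No

Chase test. Columns are X1, X2, X3, X4, X5, X6, X7; row i has aⱼ where attribute j ∈ Reli, else bᵢⱼ.
Initial tableau (one row per fragment):
  row 1: a1 b12 a3 b14 a5 a6 b17
  row 2: b21 b22 a3 a4 a5 b26 b27
  row 3: b31 b32 b33 b34 b35 a6 a7
  row 4: b41 a2 a3 a4 a5 a6 b47
Rows 1 and 2 agree on X5; apply X5→X2 and equate their X2 entries.
Rows 1 and 4 agree on X5; apply X5→X2 and equate their X2 entries.
Rows 1 and 4 agree on X3, X6; apply X3, X6→X7 and equate their X7 entries.
Rows 1 and 2 agree on X3; apply X3→X4 and equate their X4 entries.
Rows 1 and 2 agree on X2, X3; apply X2, X3→X6 and equate their X6 entries.
Rows 1 and 2 agree on X2; apply X2→X7 and equate their X7 entries.
No row becomes fully distinguished — the join is lossy.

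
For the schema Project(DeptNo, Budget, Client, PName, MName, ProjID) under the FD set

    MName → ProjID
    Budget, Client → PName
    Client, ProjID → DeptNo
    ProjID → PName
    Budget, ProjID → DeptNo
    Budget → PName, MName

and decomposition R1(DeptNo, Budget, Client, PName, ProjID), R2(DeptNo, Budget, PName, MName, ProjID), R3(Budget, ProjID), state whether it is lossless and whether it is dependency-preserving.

lossless and dependency-preserving

Lossless test (chase): Rows 1 and 3 agree on ProjID; apply ProjID→PName and equate their PName entries. Rows 1 and 3 agree on Budget, ProjID; apply Budget, ProjID→DeptNo and equate their DeptNo entries. Rows 1 and 2 agree on Budget; apply Budget→PName, MName and equate their PName, MName entries. Rows 1 and 3 agree on Budget; apply Budget→PName, MName and equate their PName, MName entries. Row 1 is now all distinguished symbols — the join is lossless.
Dependency preservation: every FD's attributes lie within a single fragment, so each can be enforced locally — preserved.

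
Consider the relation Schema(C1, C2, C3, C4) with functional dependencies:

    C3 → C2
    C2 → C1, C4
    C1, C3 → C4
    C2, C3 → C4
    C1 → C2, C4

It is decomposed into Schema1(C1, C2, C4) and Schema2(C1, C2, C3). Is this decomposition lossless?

Yes

Common attributes: Schema1 ∩ Schema2 = {C1, C2}.
Closure of {C1, C2}: C2 → C1, C4 applies, adding C4. So (C1, C2)⁺ = {C1, C2, C4}.
This closure contains every attribute of Schema1, so Schema1 ∩ Schema2 → Schema1. The join is lossless.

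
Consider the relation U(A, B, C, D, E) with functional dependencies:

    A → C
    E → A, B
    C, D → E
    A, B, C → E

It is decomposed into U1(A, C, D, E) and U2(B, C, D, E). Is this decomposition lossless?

Common attributes: U1 ∩ U2 = {C, D, E}.
Closure of {C, D, E}: E → A, B applies, adding A, B. So (C, D, E)⁺ = {A, B, C, D, E}.
This closure contains every attribute of U1, so U1 ∩ U2 → U1. The join is lossless.

Yes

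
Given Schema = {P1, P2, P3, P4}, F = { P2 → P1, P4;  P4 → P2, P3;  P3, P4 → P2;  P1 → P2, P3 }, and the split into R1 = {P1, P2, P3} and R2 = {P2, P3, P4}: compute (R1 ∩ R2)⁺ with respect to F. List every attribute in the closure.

R1 ∩ R2 = {P2, P3}.
P2 → P1, P4 applies, adding P1, P4
Closure: {P1, P2, P3, P4}.

P1, P2, P3, P4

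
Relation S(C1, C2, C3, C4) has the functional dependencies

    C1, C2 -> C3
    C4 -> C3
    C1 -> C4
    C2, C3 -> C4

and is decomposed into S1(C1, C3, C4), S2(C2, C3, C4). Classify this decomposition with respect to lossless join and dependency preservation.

lossy but dependency-preserving

Lossless test: (C3, C4)⁺ = {C3, C4}, which is a superkey of neither fragment — lossy.
Dependency preservation: C1, C2 → C3 is not contained in any single fragment, but the restricted closure of its left-hand side across the fragments still reaches the right-hand side; the remaining FDs each lie inside some fragment. All dependencies are preserved.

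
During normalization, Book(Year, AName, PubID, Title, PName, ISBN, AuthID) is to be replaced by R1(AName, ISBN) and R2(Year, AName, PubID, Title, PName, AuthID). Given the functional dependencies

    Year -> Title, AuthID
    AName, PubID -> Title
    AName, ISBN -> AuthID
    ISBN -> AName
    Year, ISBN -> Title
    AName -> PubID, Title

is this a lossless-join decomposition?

Common attributes: R1 ∩ R2 = {AName}.
Closure of {AName}: AName → PubID, Title applies, adding PubID, Title. So (AName)⁺ = {AName, PubID, Title}.
The closure contains neither all of R1 = {AName, ISBN} nor all of R2 = {Year, AName, PubID, Title, PName, AuthID}, so the common attributes are not a superkey of either fragment. The join is lossy.

No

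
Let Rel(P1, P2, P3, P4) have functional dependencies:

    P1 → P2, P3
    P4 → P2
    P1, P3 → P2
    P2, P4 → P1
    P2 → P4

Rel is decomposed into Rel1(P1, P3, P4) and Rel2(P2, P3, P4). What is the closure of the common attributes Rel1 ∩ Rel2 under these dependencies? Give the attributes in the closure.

Rel1 ∩ Rel2 = {P3, P4}.
P4 → P2 applies, adding P2
P2, P4 → P1 applies, adding P1
Closure: {P1, P2, P3, P4}.

P1, P2, P3, P4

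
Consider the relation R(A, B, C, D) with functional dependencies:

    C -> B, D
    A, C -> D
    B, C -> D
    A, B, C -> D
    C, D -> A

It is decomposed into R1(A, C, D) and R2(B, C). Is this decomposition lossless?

Common attributes: R1 ∩ R2 = {C}.
Closure of {C}: C → B, D applies, adding B, D; C, D → A applies, adding A. So (C)⁺ = {A, B, C, D}.
This closure contains every attribute of R1, so R1 ∩ R2 → R1. The join is lossless.

Yes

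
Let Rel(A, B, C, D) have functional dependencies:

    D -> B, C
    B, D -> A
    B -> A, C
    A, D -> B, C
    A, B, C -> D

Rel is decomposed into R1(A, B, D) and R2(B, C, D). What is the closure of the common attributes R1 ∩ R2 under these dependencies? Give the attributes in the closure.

A, B, C, D

R1 ∩ R2 = {B, D}.
D → B, C applies, adding C
B, D → A applies, adding A
Closure: {A, B, C, D}.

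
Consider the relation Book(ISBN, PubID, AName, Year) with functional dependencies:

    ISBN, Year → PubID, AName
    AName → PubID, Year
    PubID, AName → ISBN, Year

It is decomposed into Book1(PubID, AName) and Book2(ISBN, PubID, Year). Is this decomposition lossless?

No

Common attributes: Book1 ∩ Book2 = {PubID}.
No dependency enlarges {PubID}, so (PubID)⁺ = {PubID}.
The closure contains neither all of Book1 = {PubID, AName} nor all of Book2 = {ISBN, PubID, Year}, so the common attributes are not a superkey of either fragment. The join is lossy.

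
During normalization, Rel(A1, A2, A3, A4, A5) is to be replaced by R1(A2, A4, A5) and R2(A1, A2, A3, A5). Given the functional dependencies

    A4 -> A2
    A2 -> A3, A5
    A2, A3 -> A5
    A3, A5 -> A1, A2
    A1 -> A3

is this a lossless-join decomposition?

Yes

Common attributes: R1 ∩ R2 = {A2, A5}.
Closure of {A2, A5}: A2 → A3, A5 applies, adding A3; A3, A5 → A1, A2 applies, adding A1. So (A2, A5)⁺ = {A1, A2, A3, A5}.
This closure contains every attribute of R2, so R1 ∩ R2 → R2. The join is lossless.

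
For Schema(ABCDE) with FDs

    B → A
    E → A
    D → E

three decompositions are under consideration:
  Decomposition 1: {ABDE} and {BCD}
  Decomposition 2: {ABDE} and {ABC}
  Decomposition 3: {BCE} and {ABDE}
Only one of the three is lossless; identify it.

Decomposition 1

Decomposition 1: common = {BD}, closure = {ABDE} → lossless.
Decomposition 2: common = {AB}, closure = {AB} → lossy.
Decomposition 3: common = {BE}, closure = {ABE} → lossy.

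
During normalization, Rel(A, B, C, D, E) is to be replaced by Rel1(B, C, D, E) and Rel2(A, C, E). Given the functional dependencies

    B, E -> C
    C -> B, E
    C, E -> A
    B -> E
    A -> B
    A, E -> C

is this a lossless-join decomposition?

Yes

Common attributes: Rel1 ∩ Rel2 = {C, E}.
Closure of {C, E}: C → B, E applies, adding B; C, E → A applies, adding A. So (C, E)⁺ = {A, B, C, E}.
This closure contains every attribute of Rel2, so Rel1 ∩ Rel2 → Rel2. The join is lossless.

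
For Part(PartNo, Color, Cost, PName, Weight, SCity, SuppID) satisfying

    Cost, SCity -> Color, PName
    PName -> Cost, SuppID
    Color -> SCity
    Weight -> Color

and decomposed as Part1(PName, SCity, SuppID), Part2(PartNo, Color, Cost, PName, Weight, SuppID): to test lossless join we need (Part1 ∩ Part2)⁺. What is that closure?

Cost, PName, SuppID

Part1 ∩ Part2 = {PName, SuppID}.
PName → Cost, SuppID applies, adding Cost
Closure: {Cost, PName, SuppID}.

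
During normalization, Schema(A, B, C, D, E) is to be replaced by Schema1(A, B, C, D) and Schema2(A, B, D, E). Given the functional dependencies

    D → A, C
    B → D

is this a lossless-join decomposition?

Common attributes: Schema1 ∩ Schema2 = {A, B, D}.
Closure of {A, B, D}: D → A, C applies, adding C. So (A, B, D)⁺ = {A, B, C, D}.
This closure contains every attribute of Schema1, so Schema1 ∩ Schema2 → Schema1. The join is lossless.

Yes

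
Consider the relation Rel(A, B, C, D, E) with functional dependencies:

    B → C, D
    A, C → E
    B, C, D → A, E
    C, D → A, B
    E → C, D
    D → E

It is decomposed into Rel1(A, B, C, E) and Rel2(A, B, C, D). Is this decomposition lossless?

Yes

Common attributes: Rel1 ∩ Rel2 = {A, B, C}.
Closure of {A, B, C}: B → C, D applies, adding D; A, C → E applies, adding E. So (A, B, C)⁺ = {A, B, C, D, E}.
This closure contains every attribute of Rel1, so Rel1 ∩ Rel2 → Rel1. The join is lossless.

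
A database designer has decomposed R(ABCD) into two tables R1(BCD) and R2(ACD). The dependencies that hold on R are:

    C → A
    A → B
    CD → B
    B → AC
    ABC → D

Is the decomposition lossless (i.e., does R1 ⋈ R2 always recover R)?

Yes

Common attributes: R1 ∩ R2 = {CD}.
Closure of {CD}: C → A applies, adding A; A → B applies, adding B. So (CD)⁺ = {ABCD}.
This closure contains every attribute of R1, so R1 ∩ R2 → R1. The join is lossless.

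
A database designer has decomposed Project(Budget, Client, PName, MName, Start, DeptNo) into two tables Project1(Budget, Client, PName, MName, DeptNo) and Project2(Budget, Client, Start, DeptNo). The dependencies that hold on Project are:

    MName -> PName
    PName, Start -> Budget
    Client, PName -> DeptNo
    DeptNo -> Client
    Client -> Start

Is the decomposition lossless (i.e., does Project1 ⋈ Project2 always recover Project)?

Yes

Common attributes: Project1 ∩ Project2 = {Budget, Client, DeptNo}.
Closure of {Budget, Client, DeptNo}: Client → Start applies, adding Start. So (Budget, Client, DeptNo)⁺ = {Budget, Client, Start, DeptNo}.
This closure contains every attribute of Project2, so Project1 ∩ Project2 → Project2. The join is lossless.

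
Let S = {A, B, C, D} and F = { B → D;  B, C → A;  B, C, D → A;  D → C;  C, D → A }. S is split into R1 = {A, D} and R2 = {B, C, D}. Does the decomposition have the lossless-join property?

Common attributes: R1 ∩ R2 = {D}.
Closure of {D}: D → C applies, adding C; C, D → A applies, adding A. So (D)⁺ = {A, C, D}.
This closure contains every attribute of R1, so R1 ∩ R2 → R1. The join is lossless.

Yes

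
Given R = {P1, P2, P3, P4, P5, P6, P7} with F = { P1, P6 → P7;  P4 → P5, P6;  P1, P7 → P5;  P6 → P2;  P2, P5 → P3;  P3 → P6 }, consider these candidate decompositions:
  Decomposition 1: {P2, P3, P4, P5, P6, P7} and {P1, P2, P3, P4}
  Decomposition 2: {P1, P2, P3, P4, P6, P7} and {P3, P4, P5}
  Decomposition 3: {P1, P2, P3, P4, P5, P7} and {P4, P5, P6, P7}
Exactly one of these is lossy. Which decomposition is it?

Decomposition 1

Decomposition 1: common = {P2, P3, P4}, closure = {P2, P3, P4, P5, P6} → lossy.
Decomposition 2: common = {P3, P4}, closure = {P2, P3, P4, P5, P6} → lossless.
Decomposition 3: common = {P4, P5, P7}, closure = {P2, P3, P4, P5, P6, P7} → lossless.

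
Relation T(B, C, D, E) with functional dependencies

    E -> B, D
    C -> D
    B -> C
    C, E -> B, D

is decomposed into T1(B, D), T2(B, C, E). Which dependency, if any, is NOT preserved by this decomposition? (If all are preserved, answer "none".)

C -> D

Check C → D: no single fragment contains all of {C, D}, and the restricted closure of {C} across the fragments never reaches {D}.
E → B, D is preserved.
B → C is preserved.
C, E → B, D is preserved.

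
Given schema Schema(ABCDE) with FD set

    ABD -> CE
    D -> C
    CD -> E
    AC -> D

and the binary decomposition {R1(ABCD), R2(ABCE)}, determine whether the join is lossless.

Common attributes: R1 ∩ R2 = {ABC}.
Closure of {ABC}: AC → D applies, adding D; ABD → CE applies, adding E. So (ABC)⁺ = {ABCDE}.
This closure contains every attribute of R1, so R1 ∩ R2 → R1. The join is lossless.

Yes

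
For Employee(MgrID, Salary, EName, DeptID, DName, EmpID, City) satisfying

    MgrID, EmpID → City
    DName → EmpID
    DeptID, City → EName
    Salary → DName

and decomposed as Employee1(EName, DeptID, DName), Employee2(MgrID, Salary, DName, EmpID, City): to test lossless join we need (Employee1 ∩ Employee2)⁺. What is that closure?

DName, EmpID

Employee1 ∩ Employee2 = {DName}.
DName → EmpID applies, adding EmpID
Closure: {DName, EmpID}.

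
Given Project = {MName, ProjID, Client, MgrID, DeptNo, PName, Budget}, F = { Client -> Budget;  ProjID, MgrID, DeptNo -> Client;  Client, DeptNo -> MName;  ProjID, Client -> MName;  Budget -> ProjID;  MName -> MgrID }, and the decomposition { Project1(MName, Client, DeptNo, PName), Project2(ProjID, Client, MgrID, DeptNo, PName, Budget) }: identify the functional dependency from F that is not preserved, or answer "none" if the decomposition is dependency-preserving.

MName -> MgrID

Check MName → MgrID: no single fragment contains all of {MName, MgrID}, and the restricted closure of {MName} across the fragments never reaches {MgrID}.
Client → Budget is preserved.
ProjID, MgrID, DeptNo → Client is preserved.
Client, DeptNo → MName is preserved.
ProjID, Client → MName is preserved.
Budget → ProjID is preserved.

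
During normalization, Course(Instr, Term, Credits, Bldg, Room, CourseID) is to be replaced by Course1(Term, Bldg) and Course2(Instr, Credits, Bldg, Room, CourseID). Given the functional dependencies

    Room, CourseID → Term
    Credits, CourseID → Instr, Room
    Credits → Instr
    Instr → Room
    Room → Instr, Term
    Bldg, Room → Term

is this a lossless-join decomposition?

Common attributes: Course1 ∩ Course2 = {Bldg}.
No dependency enlarges {Bldg}, so (Bldg)⁺ = {Bldg}.
The closure contains neither all of Course1 = {Term, Bldg} nor all of Course2 = {Instr, Credits, Bldg, Room, CourseID}, so the common attributes are not a superkey of either fragment. The join is lossy.

No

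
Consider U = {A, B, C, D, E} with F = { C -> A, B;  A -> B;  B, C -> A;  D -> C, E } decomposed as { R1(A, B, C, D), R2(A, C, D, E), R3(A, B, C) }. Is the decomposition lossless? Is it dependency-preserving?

lossless and dependency-preserving

Lossless test (chase): Rows 1 and 2 agree on C; apply C→A, B and equate their A, B entries. Rows 1 and 2 agree on D; apply D→C, E and equate their C, E entries. Row 1 is now all distinguished symbols — the join is lossless.
Dependency preservation: every FD's attributes lie within a single fragment, so each can be enforced locally — preserved.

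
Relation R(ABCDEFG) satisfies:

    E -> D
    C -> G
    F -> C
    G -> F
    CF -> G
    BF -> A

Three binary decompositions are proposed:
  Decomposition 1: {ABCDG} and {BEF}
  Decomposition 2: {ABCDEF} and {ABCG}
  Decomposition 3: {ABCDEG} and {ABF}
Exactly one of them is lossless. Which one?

Decomposition 1: common = {B}, closure = {B} → lossy.
Decomposition 2: common = {ABC}, closure = {ABCFG} → lossless.
Decomposition 3: common = {AB}, closure = {AB} → lossy.

Decomposition 2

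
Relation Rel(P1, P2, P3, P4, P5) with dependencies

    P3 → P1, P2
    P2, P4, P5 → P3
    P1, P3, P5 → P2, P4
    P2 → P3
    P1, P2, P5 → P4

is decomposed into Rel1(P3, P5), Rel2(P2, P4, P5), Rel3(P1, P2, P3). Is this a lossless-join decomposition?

Chase test. Columns are P1, P2, P3, P4, P5; row i has aⱼ where attribute j ∈ Reli, else bᵢⱼ.
Initial tableau (one row per fragment):
  row 1: b11 b12 a3 b14 a5
  row 2: b21 a2 b23 a4 a5
  row 3: a1 a2 a3 b34 b35
Rows 1 and 3 agree on P3; apply P3→P1, P2 and equate their P1, P2 entries.
Rows 1 and 2 agree on P2; apply P2→P3 and equate their P3 entries.
Rows 1 and 2 agree on P3; apply P3→P1, P2 and equate their P1, P2 entries.
Rows 1 and 2 agree on P1, P3, P5; apply P1, P3, P5→P2, P4 and equate their P2, P4 entries.
Row 1 is now all distinguished symbols — the join is lossless.

Yes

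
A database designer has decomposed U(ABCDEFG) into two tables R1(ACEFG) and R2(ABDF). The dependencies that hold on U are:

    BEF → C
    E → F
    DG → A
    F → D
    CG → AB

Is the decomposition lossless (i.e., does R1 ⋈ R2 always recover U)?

No

Common attributes: R1 ∩ R2 = {AF}.
Closure of {AF}: F → D applies, adding D. So (AF)⁺ = {ADF}.
The closure contains neither all of R1 = {ACEFG} nor all of R2 = {ABDF}, so the common attributes are not a superkey of either fragment. The join is lossy.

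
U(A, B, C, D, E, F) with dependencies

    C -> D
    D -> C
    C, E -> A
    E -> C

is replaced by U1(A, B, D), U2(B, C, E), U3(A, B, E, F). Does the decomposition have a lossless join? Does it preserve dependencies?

lossy and not dependency-preserving

Lossless test (chase): Rows 2 and 3 agree on E; apply E→C and equate their C entries. Rows 2 and 3 agree on C; apply C→D and equate their D entries. Rows 2 and 3 agree on C, E; apply C, E→A and equate their A entries. No row becomes fully distinguished — the join is lossy.
Dependency preservation: the restricted closure of {C} across the fragments never reaches {D}, so C → D cannot be enforced without a join — not preserved.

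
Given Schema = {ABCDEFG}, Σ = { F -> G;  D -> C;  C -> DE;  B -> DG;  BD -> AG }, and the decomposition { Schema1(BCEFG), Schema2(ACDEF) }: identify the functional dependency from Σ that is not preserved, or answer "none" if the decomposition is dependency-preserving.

BD -> AG

Check BD → AG: no single fragment contains all of {ABDG}, and the restricted closure of {BD} across the fragments never reaches {AG}.
F → G is preserved.
D → C is preserved.
C → DE is preserved.
B → DG is preserved.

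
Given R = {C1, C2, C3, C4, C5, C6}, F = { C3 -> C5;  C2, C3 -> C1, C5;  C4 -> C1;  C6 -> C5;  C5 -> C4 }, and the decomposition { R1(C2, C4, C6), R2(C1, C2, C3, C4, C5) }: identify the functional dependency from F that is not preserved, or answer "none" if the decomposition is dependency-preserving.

C6 -> C5

Check C6 → C5: no single fragment contains all of {C5, C6}, and the restricted closure of {C6} across the fragments never reaches {C5}.
C3 → C5 is preserved.
C2, C3 → C1, C5 is preserved.
C4 → C1 is preserved.
C5 → C4 is preserved.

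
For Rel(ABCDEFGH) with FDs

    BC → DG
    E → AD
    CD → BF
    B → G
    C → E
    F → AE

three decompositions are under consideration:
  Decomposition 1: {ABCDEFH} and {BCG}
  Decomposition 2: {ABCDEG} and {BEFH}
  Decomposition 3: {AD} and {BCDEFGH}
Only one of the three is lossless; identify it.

Decomposition 1

Decomposition 1: common = {BC}, closure = {ABCDEFG} → lossless.
Decomposition 2: common = {BE}, closure = {ABDEG} → lossy.
Decomposition 3: common = {D}, closure = {D} → lossy.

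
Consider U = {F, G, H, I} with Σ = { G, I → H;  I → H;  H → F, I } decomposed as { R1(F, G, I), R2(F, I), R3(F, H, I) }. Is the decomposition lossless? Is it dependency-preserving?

lossless and dependency-preserving

Lossless test (chase): Rows 1 and 2 agree on I; apply I→H and equate their H entries. Rows 1 and 3 agree on I; apply I→H and equate their H entries. Row 1 is now all distinguished symbols — the join is lossless.
Dependency preservation: G, I → H is not contained in any single fragment, but the restricted closure of its left-hand side across the fragments still reaches the right-hand side; the remaining FDs each lie inside some fragment. All dependencies are preserved.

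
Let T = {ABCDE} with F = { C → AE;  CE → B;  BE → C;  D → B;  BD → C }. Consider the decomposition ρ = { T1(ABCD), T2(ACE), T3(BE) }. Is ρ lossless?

Chase test. Columns are ABCDE; row i has aⱼ where attribute j ∈ Ti, else bᵢⱼ.
Initial tableau (one row per fragment):
  row 1: a1 a2 a3 a4 b15
  row 2: a1 b22 a3 b24 a5
  row 3: b31 a2 b33 b34 a5
Rows 1 and 2 agree on C; apply C→AE and equate their AE entries.
Rows 1 and 2 agree on CE; apply CE→B and equate their B entries.
Rows 1 and 3 agree on BE; apply BE→C and equate their C entries.
Rows 1 and 3 agree on C; apply C→AE and equate their AE entries.
Row 1 is now all distinguished symbols — the join is lossless.

Yes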